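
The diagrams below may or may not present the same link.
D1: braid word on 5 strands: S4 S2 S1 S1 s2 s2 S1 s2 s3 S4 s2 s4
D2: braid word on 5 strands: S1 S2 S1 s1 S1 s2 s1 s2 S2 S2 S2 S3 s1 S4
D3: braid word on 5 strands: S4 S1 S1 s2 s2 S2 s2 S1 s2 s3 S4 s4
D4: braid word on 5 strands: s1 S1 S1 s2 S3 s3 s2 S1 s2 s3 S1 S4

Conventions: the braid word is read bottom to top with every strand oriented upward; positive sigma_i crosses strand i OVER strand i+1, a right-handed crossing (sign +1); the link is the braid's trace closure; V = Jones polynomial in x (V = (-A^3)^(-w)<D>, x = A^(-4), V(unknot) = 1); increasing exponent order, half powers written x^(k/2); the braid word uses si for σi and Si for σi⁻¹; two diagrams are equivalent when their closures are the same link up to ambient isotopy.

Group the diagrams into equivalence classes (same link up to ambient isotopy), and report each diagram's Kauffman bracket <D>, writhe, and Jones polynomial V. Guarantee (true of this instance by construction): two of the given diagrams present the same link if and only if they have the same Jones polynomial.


classes: {D1, D3, D4} | {D2}
V(D1) = -x^-3 + 2x^-2 - 2x^-1 + 3 - 2x + 2x^2 - x^3  [12 crossings, <D> = -A^-12 + 2A^-8 - 2A^-4 + 3 - 2A^4 + 2A^8 - A^12, w = 0]
V(D2) = -x^-4 + x^-3 + x^-1  (w -4, c 14, <D> = A^-8 + 1 - A^4)
D3 (bracket -A^-12 + 2A^-8 - 2A^-4 + 3 - 2A^4 + 2A^8 - A^12; 12 crossings at w = 0): V = -x^-3 + 2x^-2 - 2x^-1 + 3 - 2x + 2x^2 - x^3
V(D4) = -x^-3 + 2x^-2 - 2x^-1 + 3 - 2x + 2x^2 - x^3  [12 crossings, <D> = -A^-12 + 2A^-8 - 2A^-4 + 3 - 2A^4 + 2A^8 - A^12, w = 0]
note: comparing 4 Jones polynomials yields 2 groups


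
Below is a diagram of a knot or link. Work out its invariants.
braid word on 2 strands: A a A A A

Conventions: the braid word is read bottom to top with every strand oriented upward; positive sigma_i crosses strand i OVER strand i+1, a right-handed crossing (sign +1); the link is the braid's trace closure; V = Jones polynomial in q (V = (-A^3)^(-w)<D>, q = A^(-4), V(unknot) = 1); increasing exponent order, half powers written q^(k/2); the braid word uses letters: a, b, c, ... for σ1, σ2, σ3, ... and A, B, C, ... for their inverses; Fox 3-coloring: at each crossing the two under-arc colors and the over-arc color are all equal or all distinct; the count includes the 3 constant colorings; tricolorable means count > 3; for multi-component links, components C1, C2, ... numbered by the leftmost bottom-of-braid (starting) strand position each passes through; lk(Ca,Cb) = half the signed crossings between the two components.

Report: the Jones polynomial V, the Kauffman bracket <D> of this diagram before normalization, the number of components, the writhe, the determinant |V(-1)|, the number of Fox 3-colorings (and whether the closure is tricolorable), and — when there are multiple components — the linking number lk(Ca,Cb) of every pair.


V(q) = -q^-4 + q^-3 + q^-1
bracket: -A^-5 - A^3 + A^7, w = -3
1 component, writhe -3, over 5 crossings
det 3, colorings 9 of 3^5 — tricolorable
observation: V spans 3 powers of q: at least 3 crossings in any diagram


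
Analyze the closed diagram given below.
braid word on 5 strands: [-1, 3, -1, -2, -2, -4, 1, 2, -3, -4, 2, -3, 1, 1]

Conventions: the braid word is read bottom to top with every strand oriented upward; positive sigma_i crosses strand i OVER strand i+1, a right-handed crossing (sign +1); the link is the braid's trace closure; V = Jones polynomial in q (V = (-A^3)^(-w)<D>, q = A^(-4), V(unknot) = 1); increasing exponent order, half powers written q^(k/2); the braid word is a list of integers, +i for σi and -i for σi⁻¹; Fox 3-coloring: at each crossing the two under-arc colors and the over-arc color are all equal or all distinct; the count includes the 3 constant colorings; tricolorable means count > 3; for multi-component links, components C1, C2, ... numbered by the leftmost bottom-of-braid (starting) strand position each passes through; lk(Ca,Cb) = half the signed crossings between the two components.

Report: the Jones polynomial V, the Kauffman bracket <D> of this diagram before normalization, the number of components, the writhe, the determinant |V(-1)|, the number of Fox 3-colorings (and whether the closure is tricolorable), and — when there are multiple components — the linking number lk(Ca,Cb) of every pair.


Jones polynomial: V(q) = q^-3 + q^-2 + q^-1 + 1
<D> = A^-6 + A^-2 + A^2 + A^6; writhe -2
components 3, writhe -2 (14 crossings)
linking number lk(C1,C2) = -1
lk(C1,C3): 0
lk(C2,C3) = 0
3-colorings: 9 of 3^14, det 0 — tricolorable
note: w = -2 shifts under R1 moves; the (-A^3)^(2) factor cancels that in V


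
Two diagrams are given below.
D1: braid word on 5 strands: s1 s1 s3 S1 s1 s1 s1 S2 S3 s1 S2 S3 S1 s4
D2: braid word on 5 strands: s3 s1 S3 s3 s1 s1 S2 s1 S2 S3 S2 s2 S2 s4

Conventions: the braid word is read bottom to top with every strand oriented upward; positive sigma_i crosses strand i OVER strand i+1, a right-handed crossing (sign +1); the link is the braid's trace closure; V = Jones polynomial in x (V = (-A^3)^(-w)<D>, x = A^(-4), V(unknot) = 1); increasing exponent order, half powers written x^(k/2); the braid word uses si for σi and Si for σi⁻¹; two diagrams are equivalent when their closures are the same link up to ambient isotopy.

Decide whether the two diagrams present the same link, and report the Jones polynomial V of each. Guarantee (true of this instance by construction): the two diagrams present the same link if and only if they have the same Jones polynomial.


equivalent: yes
V(D1) = x^-1 - 1 + 2x - 2x^2 + 2x^3 - 2x^4 + x^5  (w +2, c 14, <D> = A^-14 - 2A^-10 + 2A^-6 - 2A^-2 + 2A^2 - A^6 + A^10)
V(D2) = x^-1 - 1 + 2x - 2x^2 + 2x^3 - 2x^4 + x^5  [14 crossings, <D> = A^-14 - 2A^-10 + 2A^-6 - 2A^-2 + 2A^2 - A^6 + A^10, w = +2]
key observation: from 14 to 14 crossings by R-moves: one link, two diagrams


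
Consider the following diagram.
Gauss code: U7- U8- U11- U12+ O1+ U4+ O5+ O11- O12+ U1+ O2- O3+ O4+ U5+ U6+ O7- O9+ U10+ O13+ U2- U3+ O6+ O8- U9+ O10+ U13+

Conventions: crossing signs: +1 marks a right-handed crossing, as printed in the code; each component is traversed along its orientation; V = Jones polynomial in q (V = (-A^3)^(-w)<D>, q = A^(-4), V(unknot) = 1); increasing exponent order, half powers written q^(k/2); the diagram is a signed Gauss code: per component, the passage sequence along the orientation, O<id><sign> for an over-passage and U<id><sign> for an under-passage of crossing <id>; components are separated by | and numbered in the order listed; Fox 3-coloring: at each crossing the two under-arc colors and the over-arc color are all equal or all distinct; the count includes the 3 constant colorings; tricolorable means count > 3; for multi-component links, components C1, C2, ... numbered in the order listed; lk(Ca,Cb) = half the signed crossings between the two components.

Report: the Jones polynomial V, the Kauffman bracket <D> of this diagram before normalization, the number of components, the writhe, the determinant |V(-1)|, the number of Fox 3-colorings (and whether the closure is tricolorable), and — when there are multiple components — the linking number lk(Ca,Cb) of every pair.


Jones polynomial: V(q) = q^2 + 2q^4 - 2q^5 + q^6 - 2q^7 + q^8
<D> = -A^-17 + 2A^-13 - A^-9 + 2A^-5 - 2A^-1 - A^7; writhe +5
components 1, writhe +5 (13 crossings)
3-colorings: 27 of 3^13, det 9 — tricolorable
note: w = +5 (over 13 crossings) is diagram-only; (-A^3)^(-5) removes it from V


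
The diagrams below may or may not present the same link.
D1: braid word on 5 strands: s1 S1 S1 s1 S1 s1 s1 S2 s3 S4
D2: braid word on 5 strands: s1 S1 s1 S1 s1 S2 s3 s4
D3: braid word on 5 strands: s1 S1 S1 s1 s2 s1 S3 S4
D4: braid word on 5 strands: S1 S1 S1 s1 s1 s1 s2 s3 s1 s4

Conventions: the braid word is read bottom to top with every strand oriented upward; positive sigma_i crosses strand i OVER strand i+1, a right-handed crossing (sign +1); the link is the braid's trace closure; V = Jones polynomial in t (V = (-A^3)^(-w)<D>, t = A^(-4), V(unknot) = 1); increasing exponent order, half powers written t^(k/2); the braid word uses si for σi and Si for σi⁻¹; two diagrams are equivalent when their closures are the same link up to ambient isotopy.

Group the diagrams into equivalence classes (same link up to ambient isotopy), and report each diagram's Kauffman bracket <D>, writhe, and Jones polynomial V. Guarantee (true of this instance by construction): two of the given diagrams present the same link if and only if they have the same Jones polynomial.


grouping into links: {D1, D2, D3, D4}
V(D1) = 1  (w 0, c 10, <D> = 1)
V(D2) = 1  [8 crossings, <D> = A^6, w = +2]
D3 (bracket 1; 8 crossings at w = 0): V = 1
V(D4) = 1  [10 crossings, <D> = A^12, w = +4]
why: all 4 diagrams share one V(t), hence one class


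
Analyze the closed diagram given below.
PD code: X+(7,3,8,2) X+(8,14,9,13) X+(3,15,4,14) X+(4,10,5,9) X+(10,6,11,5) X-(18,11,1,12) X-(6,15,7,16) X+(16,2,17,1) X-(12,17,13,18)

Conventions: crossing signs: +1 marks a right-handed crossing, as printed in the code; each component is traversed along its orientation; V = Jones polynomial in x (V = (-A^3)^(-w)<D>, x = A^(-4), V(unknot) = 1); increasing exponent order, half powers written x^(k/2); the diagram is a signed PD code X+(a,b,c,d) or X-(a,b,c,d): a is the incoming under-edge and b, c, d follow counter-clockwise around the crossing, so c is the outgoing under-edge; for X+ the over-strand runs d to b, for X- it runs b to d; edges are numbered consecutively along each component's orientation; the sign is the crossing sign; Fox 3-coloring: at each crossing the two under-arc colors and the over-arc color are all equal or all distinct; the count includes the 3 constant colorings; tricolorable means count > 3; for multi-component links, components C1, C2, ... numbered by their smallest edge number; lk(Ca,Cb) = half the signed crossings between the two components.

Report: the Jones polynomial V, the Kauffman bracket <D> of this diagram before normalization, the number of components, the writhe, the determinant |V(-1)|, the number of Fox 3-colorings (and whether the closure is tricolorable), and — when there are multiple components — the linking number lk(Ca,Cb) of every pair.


Jones polynomial: V(x) = x^-1 - 1 + 2x - 3x^2 + 3x^3 - 2x^4 + 2x^5 - x^6
<D> = A^-15 - 2A^-11 + 2A^-7 - 3A^-3 + 3A - 2A^5 + A^9 - A^13; writhe +3
components 1, writhe +3 (9 crossings)
3-colorings: 9 of 3^9, det 15 — tricolorable
note: V spans 7 powers of x: at least 7 crossings in any diagram


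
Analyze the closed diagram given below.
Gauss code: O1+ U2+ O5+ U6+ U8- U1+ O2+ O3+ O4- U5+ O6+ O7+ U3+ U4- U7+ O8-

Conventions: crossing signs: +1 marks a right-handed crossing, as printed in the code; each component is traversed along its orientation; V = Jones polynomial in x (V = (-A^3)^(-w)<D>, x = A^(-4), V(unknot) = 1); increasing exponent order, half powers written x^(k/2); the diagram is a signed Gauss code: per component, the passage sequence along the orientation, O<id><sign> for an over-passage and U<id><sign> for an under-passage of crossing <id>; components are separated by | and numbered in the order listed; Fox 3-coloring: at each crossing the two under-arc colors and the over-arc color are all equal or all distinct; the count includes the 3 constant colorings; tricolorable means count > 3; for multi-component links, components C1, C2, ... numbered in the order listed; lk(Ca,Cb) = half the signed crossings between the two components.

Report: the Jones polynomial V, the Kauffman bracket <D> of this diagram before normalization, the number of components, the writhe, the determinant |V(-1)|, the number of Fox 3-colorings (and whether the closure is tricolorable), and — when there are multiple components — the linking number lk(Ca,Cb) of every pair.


Jones polynomial: V(x) = x + x^3 - x^4
<D> = -A^-4 + 1 + A^8; writhe +4
components 1, writhe +4 (8 crossings)
3-colorings: 9 of 3^8, det 3 — tricolorable
note: the span of V is 3, forcing >= 3 crossings in any diagram


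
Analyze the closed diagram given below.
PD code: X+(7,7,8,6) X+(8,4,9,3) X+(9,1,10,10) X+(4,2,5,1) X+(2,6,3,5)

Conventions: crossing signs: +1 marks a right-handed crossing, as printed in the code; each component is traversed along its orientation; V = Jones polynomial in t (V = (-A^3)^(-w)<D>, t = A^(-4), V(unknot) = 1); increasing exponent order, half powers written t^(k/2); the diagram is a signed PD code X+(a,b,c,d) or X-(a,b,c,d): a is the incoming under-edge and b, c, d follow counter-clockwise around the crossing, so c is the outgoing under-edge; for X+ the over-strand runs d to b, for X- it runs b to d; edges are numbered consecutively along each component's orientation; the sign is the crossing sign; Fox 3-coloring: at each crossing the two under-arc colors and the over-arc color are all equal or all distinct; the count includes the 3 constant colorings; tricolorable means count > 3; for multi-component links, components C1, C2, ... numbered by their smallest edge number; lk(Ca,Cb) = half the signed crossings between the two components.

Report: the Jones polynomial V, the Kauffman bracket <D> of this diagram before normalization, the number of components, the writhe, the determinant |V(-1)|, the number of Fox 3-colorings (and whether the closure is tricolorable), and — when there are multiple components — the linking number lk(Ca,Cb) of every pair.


Jones polynomial: V(t) = t + t^3 - t^4
<D> = A^-1 - A^3 - A^11; writhe +5
components 1, writhe +5 (5 crossings)
3-colorings: 9 of 3^5, det 3 — tricolorable
note: |V(-1)| = 3: so tricolorable, since 3 divides 3


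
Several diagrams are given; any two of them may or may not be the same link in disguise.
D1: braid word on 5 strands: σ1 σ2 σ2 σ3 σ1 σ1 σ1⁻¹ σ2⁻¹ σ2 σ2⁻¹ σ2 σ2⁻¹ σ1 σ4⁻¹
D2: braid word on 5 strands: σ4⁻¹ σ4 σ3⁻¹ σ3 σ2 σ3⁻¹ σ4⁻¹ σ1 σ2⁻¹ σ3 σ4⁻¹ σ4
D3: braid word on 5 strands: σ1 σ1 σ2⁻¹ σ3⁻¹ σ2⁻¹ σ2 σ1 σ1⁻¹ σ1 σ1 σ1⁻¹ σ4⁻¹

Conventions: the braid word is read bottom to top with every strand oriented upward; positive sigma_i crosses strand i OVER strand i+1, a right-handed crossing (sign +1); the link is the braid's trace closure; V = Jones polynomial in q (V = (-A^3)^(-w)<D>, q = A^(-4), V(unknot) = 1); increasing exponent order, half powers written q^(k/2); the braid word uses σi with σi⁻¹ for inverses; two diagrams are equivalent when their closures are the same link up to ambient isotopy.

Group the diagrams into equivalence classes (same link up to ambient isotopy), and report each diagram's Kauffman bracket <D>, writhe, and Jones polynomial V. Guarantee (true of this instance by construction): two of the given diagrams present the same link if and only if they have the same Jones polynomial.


grouping into links: {D1} | {D2} | {D3}
V(D1) = q - q^2 + 2q^3 - q^4 + q^5 - q^6  (w +4, c 14, <D> = -A^-12 + A^-8 - A^-4 + 2 - A^4 + A^8)
D2 (bracket 1; 12 crossings at w = 0): V = 1
V(D3) = q + q^3 - q^4  (w 0, c 12, <D> = -A^-16 + A^-12 + A^-4)
key observation: V(q) takes 3 values over 3 diagrams, fixing the grouping


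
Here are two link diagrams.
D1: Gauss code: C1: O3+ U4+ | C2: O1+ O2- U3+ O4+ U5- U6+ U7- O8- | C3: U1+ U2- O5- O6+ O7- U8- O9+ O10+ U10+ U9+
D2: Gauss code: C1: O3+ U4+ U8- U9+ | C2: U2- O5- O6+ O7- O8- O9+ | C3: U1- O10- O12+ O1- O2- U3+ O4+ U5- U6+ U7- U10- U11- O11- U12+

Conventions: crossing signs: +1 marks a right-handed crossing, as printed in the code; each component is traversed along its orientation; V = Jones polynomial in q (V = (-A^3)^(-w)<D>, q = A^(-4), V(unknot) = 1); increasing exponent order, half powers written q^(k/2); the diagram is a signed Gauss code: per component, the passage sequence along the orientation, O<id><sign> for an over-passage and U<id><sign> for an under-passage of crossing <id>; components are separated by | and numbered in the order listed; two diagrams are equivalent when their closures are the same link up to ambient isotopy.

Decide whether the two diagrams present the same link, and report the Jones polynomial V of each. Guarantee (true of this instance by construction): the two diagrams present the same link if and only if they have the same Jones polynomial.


equivalent: yes
D1 (bracket A^-2 + 2A^6 + A^14; 10 crossings at w = +2): V = q^-2 + 2 + q^2
V(D2) = q^-2 + 2 + q^2  [12 crossings, <D> = A^-14 + 2A^-6 + A^2, w = -2]
observation: from 10 to 12 crossings by R-moves: one link, two diagrams


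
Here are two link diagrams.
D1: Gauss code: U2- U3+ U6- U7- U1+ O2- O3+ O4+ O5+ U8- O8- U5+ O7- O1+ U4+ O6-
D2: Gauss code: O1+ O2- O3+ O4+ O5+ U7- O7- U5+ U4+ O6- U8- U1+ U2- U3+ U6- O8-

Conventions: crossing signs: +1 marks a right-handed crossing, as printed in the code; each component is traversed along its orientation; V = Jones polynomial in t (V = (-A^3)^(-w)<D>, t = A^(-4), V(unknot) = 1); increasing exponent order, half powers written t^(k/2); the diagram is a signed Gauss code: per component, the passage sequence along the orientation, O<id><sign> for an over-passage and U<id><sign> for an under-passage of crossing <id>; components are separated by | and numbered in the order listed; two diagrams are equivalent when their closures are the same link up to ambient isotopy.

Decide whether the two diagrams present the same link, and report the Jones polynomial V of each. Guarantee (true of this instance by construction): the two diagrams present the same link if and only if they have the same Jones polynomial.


same link: yes
V(D1) = 1  [8 crossings, <D> = 1, w = 0]
V(D2) = 1  (w 0, c 8, <D> = 1)
note: one V(t) for all 2 diagrams — one class (guaranteed)


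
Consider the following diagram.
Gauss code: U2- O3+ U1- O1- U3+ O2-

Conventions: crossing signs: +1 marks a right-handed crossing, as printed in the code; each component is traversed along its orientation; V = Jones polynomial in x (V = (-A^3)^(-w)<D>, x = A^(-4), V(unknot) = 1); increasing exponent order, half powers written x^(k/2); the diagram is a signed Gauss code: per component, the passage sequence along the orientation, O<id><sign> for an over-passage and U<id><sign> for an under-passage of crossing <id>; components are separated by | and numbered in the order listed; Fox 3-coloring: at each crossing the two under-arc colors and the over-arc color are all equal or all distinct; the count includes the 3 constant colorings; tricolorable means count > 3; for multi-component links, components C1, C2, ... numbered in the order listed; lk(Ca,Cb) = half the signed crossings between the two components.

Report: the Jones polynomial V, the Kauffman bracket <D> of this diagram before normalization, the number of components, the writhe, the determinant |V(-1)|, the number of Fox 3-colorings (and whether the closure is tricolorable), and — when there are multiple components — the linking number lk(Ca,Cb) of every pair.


V = 1
<D> = -A^-3 (w = -1)
1 component over 3 crossings, w = -1
3 Fox colorings among 3^3, |V(-1)| = 1: not tricolorable
why: w = -1 shifts under R1 moves; the (-A^3)^(1) factor cancels that in V


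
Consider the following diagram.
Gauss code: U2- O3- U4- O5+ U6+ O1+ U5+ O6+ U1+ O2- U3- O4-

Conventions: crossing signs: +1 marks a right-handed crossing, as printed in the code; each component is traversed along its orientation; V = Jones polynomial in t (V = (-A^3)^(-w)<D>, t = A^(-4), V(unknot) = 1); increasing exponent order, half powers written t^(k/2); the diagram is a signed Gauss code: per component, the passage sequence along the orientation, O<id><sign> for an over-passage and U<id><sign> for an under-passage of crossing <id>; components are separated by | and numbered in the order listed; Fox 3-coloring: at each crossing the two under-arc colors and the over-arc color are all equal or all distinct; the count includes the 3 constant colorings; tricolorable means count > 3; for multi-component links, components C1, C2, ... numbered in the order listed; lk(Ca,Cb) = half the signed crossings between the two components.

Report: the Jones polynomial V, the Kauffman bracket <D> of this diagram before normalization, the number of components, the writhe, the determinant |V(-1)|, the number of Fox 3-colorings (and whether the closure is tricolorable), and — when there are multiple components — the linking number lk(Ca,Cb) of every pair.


Jones polynomial: V(t) = -t^-3 + t^-2 - t^-1 + 3 - t + t^2 - t^3
<D> = -A^-12 + A^-8 - A^-4 + 3 - A^4 + A^8 - A^12; writhe 0
components 1, writhe 0 (6 crossings)
3-colorings: 27 of 3^6, det 9 — tricolorable
note: V is palindromic (span 6, det 9): t -> 1/t fixes it; necessary, not sufficient, for amphichirality


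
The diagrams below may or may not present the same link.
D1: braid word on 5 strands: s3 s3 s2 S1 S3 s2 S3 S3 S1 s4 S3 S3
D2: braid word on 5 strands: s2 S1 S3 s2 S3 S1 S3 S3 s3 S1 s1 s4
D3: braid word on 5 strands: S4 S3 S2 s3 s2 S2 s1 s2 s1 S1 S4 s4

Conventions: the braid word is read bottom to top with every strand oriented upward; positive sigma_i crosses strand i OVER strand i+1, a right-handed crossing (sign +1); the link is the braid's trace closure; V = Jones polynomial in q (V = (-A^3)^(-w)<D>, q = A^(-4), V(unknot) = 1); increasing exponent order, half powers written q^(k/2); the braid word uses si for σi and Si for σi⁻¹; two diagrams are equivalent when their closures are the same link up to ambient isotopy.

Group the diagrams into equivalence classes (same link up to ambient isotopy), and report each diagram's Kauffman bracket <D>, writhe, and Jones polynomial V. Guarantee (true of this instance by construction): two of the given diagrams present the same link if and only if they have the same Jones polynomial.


grouping into links: {D1, D2} | {D3}
V(D1) = -q^-6 + 2q^-5 - 3q^-4 + 4q^-3 - 3q^-2 + 3q^-1 - 2 + q  (w -2, c 12, <D> = A^-10 - 2A^-6 + 3A^-2 - 3A^2 + 4A^6 - 3A^10 + 2A^14 - A^18)
V(D2) = -q^-6 + 2q^-5 - 3q^-4 + 4q^-3 - 3q^-2 + 3q^-1 - 2 + q  [12 crossings, <D> = A^-10 - 2A^-6 + 3A^-2 - 3A^2 + 4A^6 - 3A^10 + 2A^14 - A^18, w = -2]
V(D3) = 1  (w 0, c 12, <D> = 1)
key observation: comparing 3 Jones polynomials yields 2 groups


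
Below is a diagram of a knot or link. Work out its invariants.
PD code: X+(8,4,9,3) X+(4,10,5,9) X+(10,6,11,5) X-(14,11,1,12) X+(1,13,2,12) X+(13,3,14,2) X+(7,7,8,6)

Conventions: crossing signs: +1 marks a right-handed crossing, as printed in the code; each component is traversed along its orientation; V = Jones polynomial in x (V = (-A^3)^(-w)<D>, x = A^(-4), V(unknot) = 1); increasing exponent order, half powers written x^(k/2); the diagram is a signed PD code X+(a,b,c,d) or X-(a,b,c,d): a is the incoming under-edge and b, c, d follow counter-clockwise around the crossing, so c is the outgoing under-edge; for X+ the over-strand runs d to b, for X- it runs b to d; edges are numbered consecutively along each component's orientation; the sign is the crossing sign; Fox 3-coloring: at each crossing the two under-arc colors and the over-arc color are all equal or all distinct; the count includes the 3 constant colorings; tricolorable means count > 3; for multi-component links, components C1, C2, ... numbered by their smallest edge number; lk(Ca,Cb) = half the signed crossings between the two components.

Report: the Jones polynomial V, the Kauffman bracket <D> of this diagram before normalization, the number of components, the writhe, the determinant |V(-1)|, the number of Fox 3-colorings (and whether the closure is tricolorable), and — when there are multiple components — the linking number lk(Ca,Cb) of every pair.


V(x) = x + x^3 - x^4
bracket: A^-1 - A^3 - A^11, w = +5
1 component, writhe +5, over 7 crossings
det 3, colorings 9 of 3^7 — tricolorable
observation: V spans 3 powers of x: at least 3 crossings in any diagram


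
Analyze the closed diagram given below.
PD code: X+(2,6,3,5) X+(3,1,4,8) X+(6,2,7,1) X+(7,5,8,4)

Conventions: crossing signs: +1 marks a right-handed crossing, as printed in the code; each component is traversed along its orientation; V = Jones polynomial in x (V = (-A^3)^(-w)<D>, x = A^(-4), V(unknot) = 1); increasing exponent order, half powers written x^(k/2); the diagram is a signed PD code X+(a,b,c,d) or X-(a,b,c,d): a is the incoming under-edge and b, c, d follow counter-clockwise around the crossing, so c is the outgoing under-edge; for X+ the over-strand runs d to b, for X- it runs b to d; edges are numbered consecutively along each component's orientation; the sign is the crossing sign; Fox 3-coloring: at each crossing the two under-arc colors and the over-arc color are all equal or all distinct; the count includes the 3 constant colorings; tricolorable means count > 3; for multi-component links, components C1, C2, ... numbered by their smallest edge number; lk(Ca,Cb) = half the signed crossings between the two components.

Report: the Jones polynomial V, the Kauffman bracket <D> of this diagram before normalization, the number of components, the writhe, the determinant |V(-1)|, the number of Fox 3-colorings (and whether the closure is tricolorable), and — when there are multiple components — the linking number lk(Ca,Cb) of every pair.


V(x) = x + x^3 - x^4
bracket: -A^-4 + 1 + A^8, w = +4
1 component, writhe +4, over 4 crossings
det 3, colorings 9 of 3^4 — tricolorable
observation: w = +4 (over 4 crossings) is diagram-only; (-A^3)^(-4) removes it from V


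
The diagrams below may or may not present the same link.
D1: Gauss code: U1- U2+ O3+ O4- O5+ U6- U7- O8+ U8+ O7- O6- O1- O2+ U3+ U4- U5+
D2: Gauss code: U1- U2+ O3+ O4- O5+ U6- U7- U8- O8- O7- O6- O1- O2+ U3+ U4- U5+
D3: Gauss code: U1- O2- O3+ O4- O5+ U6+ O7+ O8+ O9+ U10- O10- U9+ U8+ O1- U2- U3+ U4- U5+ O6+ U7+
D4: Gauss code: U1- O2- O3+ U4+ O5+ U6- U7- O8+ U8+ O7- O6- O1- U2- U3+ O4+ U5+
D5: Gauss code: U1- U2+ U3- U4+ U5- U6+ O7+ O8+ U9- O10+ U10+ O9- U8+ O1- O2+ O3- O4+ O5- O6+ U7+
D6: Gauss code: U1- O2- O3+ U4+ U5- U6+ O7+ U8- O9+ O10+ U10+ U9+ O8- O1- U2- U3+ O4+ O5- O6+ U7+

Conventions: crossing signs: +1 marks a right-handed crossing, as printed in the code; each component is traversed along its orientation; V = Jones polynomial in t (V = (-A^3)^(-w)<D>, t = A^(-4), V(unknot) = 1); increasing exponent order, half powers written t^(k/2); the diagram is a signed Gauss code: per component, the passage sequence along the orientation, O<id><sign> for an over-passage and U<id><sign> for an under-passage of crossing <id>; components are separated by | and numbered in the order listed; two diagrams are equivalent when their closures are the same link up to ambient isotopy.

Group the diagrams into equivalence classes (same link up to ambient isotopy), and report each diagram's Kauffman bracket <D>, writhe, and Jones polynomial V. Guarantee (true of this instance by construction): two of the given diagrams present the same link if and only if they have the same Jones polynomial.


grouping into links: {D1, D2, D3, D4, D5, D6}
V(D1) = 1  (w 0, c 8, <D> = 1)
D2 (bracket A^-6; 8 crossings at w = -2): V = 1
V(D3) = 1  (w +2, c 10, <D> = A^6)
D4 (bracket 1; 8 crossings at w = 0): V = 1
D5 (bracket A^6; 10 crossings at w = +2): V = 1
D6 (bracket A^6; 10 crossings at w = +2): V = 1
why: one V(t) for all 6 diagrams — one class (guaranteed)


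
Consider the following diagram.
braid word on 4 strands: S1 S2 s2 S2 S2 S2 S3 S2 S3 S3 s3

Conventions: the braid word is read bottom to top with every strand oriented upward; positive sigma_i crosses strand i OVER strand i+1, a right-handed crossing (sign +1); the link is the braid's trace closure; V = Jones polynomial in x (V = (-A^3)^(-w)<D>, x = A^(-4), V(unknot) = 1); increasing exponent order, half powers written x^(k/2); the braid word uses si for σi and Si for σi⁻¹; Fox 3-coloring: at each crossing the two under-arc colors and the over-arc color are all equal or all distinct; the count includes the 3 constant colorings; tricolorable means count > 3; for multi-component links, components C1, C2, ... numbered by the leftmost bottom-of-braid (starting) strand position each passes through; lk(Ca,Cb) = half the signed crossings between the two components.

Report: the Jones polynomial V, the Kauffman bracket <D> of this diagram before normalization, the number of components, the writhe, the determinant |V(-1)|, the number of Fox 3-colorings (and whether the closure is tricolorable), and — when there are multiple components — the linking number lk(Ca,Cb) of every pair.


V = -x^-7 + x^-6 - x^-5 + x^-4 + x^-2
<D> = -A^-13 - A^-5 + A^-1 - A^3 + A^7 (w = -7)
1 component over 11 crossings, w = -7
3 Fox colorings among 3^11, |V(-1)| = 5: not tricolorable
why: w = -7 (over 11 crossings) is diagram-only; (-A^3)^(7) removes it from V


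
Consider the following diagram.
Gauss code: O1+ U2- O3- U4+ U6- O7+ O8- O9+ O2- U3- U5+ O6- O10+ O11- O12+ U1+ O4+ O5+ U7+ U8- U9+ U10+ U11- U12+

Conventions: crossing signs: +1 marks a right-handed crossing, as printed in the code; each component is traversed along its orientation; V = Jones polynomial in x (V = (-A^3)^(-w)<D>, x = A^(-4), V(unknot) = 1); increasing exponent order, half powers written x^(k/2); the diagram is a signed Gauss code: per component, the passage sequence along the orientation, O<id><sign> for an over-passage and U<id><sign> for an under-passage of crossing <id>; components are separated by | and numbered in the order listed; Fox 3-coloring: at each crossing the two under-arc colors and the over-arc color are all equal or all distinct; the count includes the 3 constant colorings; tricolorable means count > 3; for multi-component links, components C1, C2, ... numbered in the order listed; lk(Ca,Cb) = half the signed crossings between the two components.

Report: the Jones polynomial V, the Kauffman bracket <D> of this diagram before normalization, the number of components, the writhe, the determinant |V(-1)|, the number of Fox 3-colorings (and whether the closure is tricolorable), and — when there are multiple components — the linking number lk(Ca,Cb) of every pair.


Jones polynomial: V(x) = -x^-1 + 2 - x + 2x^2 - x^3 + x^4 - x^5
<D> = -A^-14 + A^-10 - A^-6 + 2A^-2 - A^2 + 2A^6 - A^10; writhe +2
components 1, writhe +2 (12 crossings)
3-colorings: 9 of 3^12, det 9 — tricolorable
note: w = +2 shifts under R1 moves; the (-A^3)^(-2) factor cancels that in V


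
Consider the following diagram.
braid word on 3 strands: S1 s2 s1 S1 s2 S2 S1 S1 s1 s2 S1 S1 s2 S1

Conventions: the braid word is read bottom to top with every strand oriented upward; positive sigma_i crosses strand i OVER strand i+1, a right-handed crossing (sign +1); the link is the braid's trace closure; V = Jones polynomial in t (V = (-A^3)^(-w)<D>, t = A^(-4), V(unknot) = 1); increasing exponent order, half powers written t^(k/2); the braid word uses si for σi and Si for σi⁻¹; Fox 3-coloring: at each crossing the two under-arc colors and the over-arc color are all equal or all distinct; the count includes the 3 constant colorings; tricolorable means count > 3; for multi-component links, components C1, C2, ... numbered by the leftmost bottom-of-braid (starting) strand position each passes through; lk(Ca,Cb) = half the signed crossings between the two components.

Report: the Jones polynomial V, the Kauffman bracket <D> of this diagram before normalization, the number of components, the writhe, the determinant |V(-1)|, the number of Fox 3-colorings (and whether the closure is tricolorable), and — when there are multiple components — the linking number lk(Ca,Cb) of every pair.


Jones polynomial: V(t) = -t^-6 + 3t^-5 - 5t^-4 + 6t^-3 - 6t^-2 + 6t^-1 - 4 + 3t - t^2
<D> = -A^-14 + 3A^-10 - 4A^-6 + 6A^-2 - 6A^2 + 6A^6 - 5A^10 + 3A^14 - A^18; writhe -2
components 1, writhe -2 (14 crossings)
3-colorings: 3 of 3^14, det 35 — not tricolorable
note: free reduction leaves σ1⁻¹ σ2 σ1⁻¹ σ2 σ1⁻¹ σ1⁻¹ σ2 σ1⁻¹ of the original 14 letters


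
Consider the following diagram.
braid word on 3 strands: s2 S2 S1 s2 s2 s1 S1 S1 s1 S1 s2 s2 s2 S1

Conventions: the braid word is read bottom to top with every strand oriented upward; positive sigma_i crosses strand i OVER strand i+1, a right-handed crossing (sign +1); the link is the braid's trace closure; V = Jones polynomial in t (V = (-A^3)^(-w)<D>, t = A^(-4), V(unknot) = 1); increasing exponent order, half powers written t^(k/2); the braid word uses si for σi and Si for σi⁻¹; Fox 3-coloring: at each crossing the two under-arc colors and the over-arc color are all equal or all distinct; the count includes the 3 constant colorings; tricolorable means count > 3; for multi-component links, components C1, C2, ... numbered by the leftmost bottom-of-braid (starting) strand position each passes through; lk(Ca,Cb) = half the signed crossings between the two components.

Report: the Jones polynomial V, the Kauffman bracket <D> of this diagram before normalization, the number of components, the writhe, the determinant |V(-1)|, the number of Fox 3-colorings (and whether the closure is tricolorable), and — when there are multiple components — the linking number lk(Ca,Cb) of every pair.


Jones polynomial: V(t) = -t^-2 + 2t^-1 - 3 + 5t - 4t^2 + 5t^3 - 4t^4 + 2t^5 - t^6
<D> = -A^-18 + 2A^-14 - 4A^-10 + 5A^-6 - 4A^-2 + 5A^2 - 3A^6 + 2A^10 - A^14; writhe +2
components 1, writhe +2 (14 crossings)
3-colorings: 9 of 3^14, det 27 — tricolorable
note: the span of V is 8, forcing >= 8 crossings in any diagram


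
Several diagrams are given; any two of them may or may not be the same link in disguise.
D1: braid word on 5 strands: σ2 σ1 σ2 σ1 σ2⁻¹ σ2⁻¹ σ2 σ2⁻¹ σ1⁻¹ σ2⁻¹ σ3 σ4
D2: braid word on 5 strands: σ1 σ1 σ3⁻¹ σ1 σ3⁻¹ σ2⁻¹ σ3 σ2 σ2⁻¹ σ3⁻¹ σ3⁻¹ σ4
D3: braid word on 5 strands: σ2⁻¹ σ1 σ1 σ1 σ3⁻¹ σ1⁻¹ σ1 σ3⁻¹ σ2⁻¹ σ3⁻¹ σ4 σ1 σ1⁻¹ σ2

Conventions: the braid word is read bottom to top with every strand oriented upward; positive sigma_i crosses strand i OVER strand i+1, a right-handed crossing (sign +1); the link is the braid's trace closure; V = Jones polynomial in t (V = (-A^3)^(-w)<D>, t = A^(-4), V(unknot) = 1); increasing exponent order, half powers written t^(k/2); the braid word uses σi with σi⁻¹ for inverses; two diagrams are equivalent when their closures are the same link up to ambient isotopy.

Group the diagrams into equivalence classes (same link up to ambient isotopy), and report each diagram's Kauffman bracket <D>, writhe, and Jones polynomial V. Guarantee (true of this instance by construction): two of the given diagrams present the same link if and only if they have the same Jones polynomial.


classes: {D1} | {D2, D3}
V(D1) = 1  [12 crossings, <D> = A^6, w = +2]
V(D2) = -t^-3 + t^-2 - t^-1 + 3 - t + t^2 - t^3  [12 crossings, <D> = -A^-12 + A^-8 - A^-4 + 3 - A^4 + A^8 - A^12, w = 0]
D3 (bracket -A^-12 + A^-8 - A^-4 + 3 - A^4 + A^8 - A^12; 14 crossings at w = 0): V = -t^-3 + t^-2 - t^-1 + 3 - t + t^2 - t^3
note: V(t) takes 2 values over 3 diagrams, fixing the grouping


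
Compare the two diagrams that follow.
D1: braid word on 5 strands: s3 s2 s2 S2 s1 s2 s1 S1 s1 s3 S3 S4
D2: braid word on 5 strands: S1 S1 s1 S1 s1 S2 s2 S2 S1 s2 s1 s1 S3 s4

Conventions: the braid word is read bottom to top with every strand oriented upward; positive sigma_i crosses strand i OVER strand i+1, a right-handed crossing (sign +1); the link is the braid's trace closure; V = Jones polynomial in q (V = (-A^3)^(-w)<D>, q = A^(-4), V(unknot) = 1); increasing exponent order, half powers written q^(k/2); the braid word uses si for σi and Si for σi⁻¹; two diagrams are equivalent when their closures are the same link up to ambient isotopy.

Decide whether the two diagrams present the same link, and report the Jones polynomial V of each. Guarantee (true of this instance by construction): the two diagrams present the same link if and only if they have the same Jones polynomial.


equivalent: no
V(D1) = q + q^3 - q^4  (w +4, c 12, <D> = -A^-4 + 1 + A^8)
V(D2) = 1  (w 0, c 14, <D> = 1)
why: comparing 2 Jones polynomials yields 2 groups


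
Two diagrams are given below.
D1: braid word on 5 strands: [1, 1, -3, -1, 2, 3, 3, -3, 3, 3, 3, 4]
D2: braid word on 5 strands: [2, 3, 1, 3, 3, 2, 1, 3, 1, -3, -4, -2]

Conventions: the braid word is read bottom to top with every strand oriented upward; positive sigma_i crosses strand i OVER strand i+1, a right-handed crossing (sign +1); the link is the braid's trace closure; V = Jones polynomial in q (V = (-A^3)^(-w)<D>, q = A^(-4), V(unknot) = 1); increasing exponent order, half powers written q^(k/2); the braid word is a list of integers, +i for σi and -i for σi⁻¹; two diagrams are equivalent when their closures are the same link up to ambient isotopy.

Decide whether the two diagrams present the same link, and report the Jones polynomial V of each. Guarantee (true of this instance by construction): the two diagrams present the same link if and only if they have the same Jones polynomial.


equivalent: no
V(D1) = q + q^3 - q^4  (w +6, c 12, <D> = -A^2 + A^6 + A^14)
V(D2) = q^2 + 2q^4 - 2q^5 + q^6 - 2q^7 + q^8  [12 crossings, <D> = A^-14 - 2A^-10 + A^-6 - 2A^-2 + 2A^2 + A^10, w = +6]
key observation: comparing 2 Jones polynomials yields 2 groups


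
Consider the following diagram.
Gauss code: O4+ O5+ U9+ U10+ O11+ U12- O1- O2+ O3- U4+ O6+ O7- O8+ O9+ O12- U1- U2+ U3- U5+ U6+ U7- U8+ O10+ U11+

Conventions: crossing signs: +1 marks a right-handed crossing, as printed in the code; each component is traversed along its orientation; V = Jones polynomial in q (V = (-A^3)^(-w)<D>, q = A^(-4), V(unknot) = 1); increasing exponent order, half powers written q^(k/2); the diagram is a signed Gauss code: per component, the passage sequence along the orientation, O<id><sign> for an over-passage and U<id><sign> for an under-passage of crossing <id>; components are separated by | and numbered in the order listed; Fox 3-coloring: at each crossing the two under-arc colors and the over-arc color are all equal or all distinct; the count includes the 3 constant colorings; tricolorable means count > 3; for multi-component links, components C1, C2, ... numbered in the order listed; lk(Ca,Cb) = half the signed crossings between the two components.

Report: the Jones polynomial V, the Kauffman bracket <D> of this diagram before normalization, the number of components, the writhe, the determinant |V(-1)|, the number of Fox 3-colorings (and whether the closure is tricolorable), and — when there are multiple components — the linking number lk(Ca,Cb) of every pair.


Jones polynomial: V(q) = q - q^2 + 2q^3 - q^4 + q^5 - q^6
<D> = -A^-12 + A^-8 - A^-4 + 2 - A^4 + A^8; writhe +4
components 1, writhe +4 (12 crossings)
3-colorings: 3 of 3^12, det 7 — not tricolorable
note: V spans 5 powers of q: at least 5 crossings in any diagram


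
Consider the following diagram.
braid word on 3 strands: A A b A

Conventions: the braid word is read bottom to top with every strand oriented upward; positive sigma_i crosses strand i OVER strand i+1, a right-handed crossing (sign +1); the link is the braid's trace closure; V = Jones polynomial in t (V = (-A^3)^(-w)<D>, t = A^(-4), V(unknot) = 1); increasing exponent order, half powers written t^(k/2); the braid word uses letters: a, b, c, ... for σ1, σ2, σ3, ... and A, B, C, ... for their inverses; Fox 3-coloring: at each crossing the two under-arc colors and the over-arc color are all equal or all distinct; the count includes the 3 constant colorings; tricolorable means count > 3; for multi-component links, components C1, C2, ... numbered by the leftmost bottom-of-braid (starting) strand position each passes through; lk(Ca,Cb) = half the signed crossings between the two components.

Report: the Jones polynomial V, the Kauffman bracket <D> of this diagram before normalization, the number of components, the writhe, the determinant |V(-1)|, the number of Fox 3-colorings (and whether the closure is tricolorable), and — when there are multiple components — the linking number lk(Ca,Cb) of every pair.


Jones polynomial: V(t) = -t^-4 + t^-3 + t^-1
<D> = A^-2 + A^6 - A^10; writhe -2
components 1, writhe -2 (4 crossings)
3-colorings: 9 of 3^4, det 3 — tricolorable
note: det 3 = |V(-1)|; divisible by 3, so tricolorable
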